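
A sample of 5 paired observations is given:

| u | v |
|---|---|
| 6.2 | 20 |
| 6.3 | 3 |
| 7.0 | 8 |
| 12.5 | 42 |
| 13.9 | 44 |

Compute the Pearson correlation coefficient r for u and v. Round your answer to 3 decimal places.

0.929

n = 5, Σx = 45.9, Σy = 117, Σxy = 1335.5, Σx² = 476.59, Σy² = 4173
Sxx = Σx² − (Σx)²/n = 476.59 − 421.362 = 55.228
Sxy = Σxy − (Σx)(Σy)/n = 1335.5 − 1074.06 = 261.44
Syy = Σy² − (Σy)²/n = 4173 − 2737.8 = 1435.2
r = Sxy/√(Sxx·Syy) = 261.44/√(79263.2256) = 261.44/281.537254 = 0.928616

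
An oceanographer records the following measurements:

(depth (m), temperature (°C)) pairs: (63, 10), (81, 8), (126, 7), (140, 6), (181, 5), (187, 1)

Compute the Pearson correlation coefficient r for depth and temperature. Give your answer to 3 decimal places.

n = 6, Σx = 778, Σy = 37, Σxy = 4092, Σx² = 113736, Σy² = 275
Sxx = Σx² − (Σx)²/n = 113736 − 100880.666667 = 12855.333333
Sxy = Σxy − (Σx)(Σy)/n = 4092 − 4797.666667 = -705.666667
Syy = Σy² − (Σy)²/n = 275 − 228.166667 = 46.833333
r = Sxy/√(Sxx·Syy) = -705.666667/√(602058.111111) = -705.666667/775.924037 = -0.909453

-0.909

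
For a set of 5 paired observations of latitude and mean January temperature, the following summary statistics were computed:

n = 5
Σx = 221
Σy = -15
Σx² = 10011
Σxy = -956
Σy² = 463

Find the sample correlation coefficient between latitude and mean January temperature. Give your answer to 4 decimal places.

-0.9197

Sxx = Σx² − (Σx)²/n = 10011 − 9768.2 = 242.8
Sxy = Σxy − (Σx)(Σy)/n = -956 − (-663) = -293
Syy = Σy² − (Σy)²/n = 463 − 45 = 418
r = Sxy/√(Sxx·Syy) = -293/√(101490.4) = -293/318.575580 = -0.919719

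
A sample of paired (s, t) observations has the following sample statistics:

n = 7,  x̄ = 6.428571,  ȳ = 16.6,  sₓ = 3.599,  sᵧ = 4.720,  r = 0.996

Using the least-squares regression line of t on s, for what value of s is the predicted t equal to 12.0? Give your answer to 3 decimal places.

b = r · sᵧ/sₓ = 0.996 · 4.72/3.599 = 1.306230
a = ȳ − b·x̄ = 16.6 − 1.306230·6.428571 = 8.202811
Set a + b·x = 12.0: x = (12.0 − 8.202811) / 1.306230 = 2.906985

2.907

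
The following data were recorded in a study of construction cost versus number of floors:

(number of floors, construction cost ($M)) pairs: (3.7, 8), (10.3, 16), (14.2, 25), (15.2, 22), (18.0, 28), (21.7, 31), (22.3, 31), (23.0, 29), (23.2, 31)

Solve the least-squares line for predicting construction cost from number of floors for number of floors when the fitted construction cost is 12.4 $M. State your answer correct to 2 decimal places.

n = 9, Σx = 151.6, Σy = 221, Σxy = 4138, Σx² = 2911.88
Sxx = Σx² − (Σx)²/n = 2911.88 − 2553.617778 = 358.262222
Sxy = Σxy − (Σx)(Σy)/n = 4138 − 3722.622222 = 415.377778
b = Sxy/Sxx = 415.377778/358.262222 = 1.159424
a = ȳ − b·x̄ = 24.555556 − 1.159424·16.844444 = 5.025704
Set a + b·x = 12.4: x = (12.4 − 5.025704) / 1.159424 = 6.360310

6.36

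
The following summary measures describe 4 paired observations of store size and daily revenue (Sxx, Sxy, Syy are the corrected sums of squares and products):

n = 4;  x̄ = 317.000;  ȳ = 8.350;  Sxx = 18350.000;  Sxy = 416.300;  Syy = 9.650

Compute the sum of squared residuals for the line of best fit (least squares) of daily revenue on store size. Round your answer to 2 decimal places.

b = Sxy/Sxx = 416.3/18350 = 0.022687
SSE = Syy − b·Sxy = 9.65 − 0.022687·416.3 = 0.205548

0.21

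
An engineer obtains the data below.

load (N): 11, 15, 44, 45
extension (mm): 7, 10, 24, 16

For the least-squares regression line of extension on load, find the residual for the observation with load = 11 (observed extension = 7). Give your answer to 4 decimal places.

-0.7894

n = 4, Σx = 115, Σy = 57, Σxy = 2003, Σx² = 4307
Sxx = Σx² − (Σx)²/n = 4307 − 3306.25 = 1000.75
Sxy = Σxy − (Σx)(Σy)/n = 2003 − 1638.75 = 364.25
b = Sxy/Sxx = 364.25/1000.75 = 0.363977
a = ȳ − b·x̄ = 14.25 − 0.363977·28.75 = 3.785661
ŷ(11) = 3.785661 + 0.363977·11 = 7.789408
residual = y − ŷ = 7 − 7.789408 = -0.789408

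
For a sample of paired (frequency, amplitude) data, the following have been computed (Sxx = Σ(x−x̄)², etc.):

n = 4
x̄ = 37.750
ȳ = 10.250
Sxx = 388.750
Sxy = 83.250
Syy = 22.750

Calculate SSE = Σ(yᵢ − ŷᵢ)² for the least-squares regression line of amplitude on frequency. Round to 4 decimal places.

4.9222

b = Sxy/Sxx = 83.25/388.75 = 0.214148
SSE = Syy − b·Sxy = 22.75 − 0.214148·83.25 = 4.922186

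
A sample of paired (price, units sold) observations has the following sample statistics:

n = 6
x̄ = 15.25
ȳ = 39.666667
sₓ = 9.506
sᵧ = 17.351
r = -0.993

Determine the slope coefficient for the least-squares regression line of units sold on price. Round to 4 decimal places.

b = r · sᵧ/sₓ = -0.993 · 17.351/9.506 = -1.812491

-1.8125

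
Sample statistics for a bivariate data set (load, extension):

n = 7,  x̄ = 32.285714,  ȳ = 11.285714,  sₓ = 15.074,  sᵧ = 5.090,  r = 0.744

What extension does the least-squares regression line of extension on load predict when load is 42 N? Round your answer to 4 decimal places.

13.7262

b = r · sᵧ/sₓ = 0.744 · 5.09/15.074 = 0.251225
a = ȳ − b·x̄ = 11.285714 − 0.251225·32.285714 = 3.174748
ŷ(42) = a + b·42 = 3.174748 + 0.251225·42 = 13.726182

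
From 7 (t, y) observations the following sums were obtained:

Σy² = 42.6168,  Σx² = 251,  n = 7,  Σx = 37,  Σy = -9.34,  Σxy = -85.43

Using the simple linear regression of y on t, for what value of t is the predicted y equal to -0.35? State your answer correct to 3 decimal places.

3.773

Sxx = Σx² − (Σx)²/n = 251 − 195.571429 = 55.428571
Sxy = Σxy − (Σx)(Σy)/n = -85.43 − (-49.368571) = -36.061429
b = Sxy/Sxx = -36.061429/55.428571 = -0.650593
a = ȳ − b·x̄ = -1.334286 − (-0.650593)·5.285714 = 2.104562
Set a + b·x = -0.35: x = (-0.35 − 2.104562) / (-0.650593) = 3.772808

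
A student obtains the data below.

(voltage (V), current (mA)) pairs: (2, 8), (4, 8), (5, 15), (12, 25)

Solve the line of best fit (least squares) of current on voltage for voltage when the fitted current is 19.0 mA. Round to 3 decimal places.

n = 4, Σx = 23, Σy = 56, Σxy = 423, Σx² = 189
Sxx = Σx² − (Σx)²/n = 189 − 132.25 = 56.75
Sxy = Σxy − (Σx)(Σy)/n = 423 − 322 = 101
b = Sxy/Sxx = 101/56.75 = 1.779736
a = ȳ − b·x̄ = 14 − 1.779736·5.75 = 3.766520
Set a + b·x = 19.0: x = (19.0 − 3.766520) / 1.779736 = 8.559406

8.559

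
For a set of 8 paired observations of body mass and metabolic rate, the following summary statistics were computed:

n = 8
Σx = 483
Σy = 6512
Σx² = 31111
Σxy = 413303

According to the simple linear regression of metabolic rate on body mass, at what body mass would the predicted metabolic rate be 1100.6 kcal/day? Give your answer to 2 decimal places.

Sxx = Σx² − (Σx)²/n = 31111 − 29161.125 = 1949.875
Sxy = Σxy − (Σx)(Σy)/n = 413303 − 393162 = 20141
b = Sxy/Sxx = 20141/1949.875 = 10.329380
a = ȳ − b·x̄ = 814 − 10.329380·60.375 = 190.363677
Set a + b·x = 1100.6: x = (1100.6 − 190.363677) / 10.329380 = 88.121099

88.12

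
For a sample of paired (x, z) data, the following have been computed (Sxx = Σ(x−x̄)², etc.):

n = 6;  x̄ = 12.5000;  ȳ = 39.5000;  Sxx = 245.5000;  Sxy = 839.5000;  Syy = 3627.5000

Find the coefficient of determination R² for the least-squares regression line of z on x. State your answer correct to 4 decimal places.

0.7914

R² = Sxy²/(Sxx·Syy) = (839.5)²/(245.5·3627.5) = 0.791375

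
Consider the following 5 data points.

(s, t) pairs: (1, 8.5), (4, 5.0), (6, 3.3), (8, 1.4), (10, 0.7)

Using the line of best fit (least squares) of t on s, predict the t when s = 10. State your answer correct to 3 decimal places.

n = 5, Σx = 29, Σy = 18.9, Σxy = 66.5, Σx² = 217
Sxx = Σx² − (Σx)²/n = 217 − 168.2 = 48.8
Sxy = Σxy − (Σx)(Σy)/n = 66.5 − 109.62 = -43.12
b = Sxy/Sxx = -43.12/48.8 = -0.883607
a = ȳ − b·x̄ = 3.78 − (-0.883607)·5.8 = 8.904918
ŷ(10) = a + b·10 = 8.904918 + (-0.883607)·10 = 0.068852

0.069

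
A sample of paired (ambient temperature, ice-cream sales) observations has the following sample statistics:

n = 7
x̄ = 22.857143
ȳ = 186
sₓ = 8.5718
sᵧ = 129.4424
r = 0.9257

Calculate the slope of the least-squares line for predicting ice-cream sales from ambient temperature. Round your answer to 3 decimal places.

b = r · sᵧ/sₓ = 0.9257 · 129.4424/8.5718 = 13.978958

13.979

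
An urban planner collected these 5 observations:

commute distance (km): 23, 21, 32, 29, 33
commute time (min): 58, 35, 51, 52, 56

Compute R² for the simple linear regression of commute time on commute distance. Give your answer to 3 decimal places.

n = 5, Σx = 138, Σy = 252, Σxy = 7057, Σx² = 3924, Σy² = 13030
Sxx = Σx² − (Σx)²/n = 3924 − 3808.8 = 115.2
Sxy = Σxy − (Σx)(Σy)/n = 7057 − 6955.2 = 101.8
Syy = Σy² − (Σy)²/n = 13030 − 12700.8 = 329.2
R² = Sxy²/(Sxx·Syy) = (101.8)²/(115.2·329.2) = 0.273265

0.273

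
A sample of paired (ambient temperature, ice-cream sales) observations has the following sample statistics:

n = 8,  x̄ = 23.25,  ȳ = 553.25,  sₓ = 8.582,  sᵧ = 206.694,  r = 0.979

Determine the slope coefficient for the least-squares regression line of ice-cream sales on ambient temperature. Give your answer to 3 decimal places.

23.579

b = r · sᵧ/sₓ = 0.979 · 206.694/8.582 = 23.578819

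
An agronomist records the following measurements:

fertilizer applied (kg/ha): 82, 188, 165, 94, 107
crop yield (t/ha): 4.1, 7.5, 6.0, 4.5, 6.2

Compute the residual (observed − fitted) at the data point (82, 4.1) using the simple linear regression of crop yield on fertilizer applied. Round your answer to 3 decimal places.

n = 5, Σx = 636, Σy = 28.3, Σxy = 3822.6, Σx² = 89578
Sxx = Σx² − (Σx)²/n = 89578 − 80899.2 = 8678.8
Sxy = Σxy − (Σx)(Σy)/n = 3822.6 − 3599.76 = 222.84
b = Sxy/Sxx = 222.84/8678.8 = 0.025676
a = ȳ − b·x̄ = 5.66 − 0.025676·127.2 = 2.393967
ŷ(82) = 2.393967 + 0.025676·82 = 4.499428
residual = y − ŷ = 4.1 − 4.499428 = -0.399428

-0.399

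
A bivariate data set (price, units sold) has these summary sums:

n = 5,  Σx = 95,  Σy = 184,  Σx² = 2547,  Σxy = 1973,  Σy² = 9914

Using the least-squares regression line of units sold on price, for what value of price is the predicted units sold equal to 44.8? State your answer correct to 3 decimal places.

15.102

Sxx = Σx² − (Σx)²/n = 2547 − 1805 = 742
Sxy = Σxy − (Σx)(Σy)/n = 1973 − 3496 = -1523
b = Sxy/Sxx = -1523/742 = -2.052561
a = ȳ − b·x̄ = 36.8 − (-2.052561)·19 = 75.798652
Set a + b·x = 44.8: x = (44.8 − 75.798652) / (-2.052561) = 15.102429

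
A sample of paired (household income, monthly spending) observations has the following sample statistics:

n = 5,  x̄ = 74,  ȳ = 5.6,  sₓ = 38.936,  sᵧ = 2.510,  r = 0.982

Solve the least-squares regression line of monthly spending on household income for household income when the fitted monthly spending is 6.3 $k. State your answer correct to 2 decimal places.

b = r · sᵧ/sₓ = 0.982 · 2.51/38.936 = 0.063304
a = ȳ − b·x̄ = 5.6 − 0.063304·74 = 0.915475
Set a + b·x = 6.3: x = (6.3 − 0.915475) / 0.063304 = 85.057684

85.06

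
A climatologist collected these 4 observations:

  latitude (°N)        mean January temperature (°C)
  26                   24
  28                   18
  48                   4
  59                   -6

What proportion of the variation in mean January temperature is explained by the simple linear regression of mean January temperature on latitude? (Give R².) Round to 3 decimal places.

n = 4, Σx = 161, Σy = 40, Σxy = 966, Σx² = 7245, Σy² = 952
Sxx = Σx² − (Σx)²/n = 7245 − 6480.25 = 764.75
Sxy = Σxy − (Σx)(Σy)/n = 966 − 1610 = -644
Syy = Σy² − (Σy)²/n = 952 − 400 = 552
R² = Sxy²/(Sxx·Syy) = (-644)²/(764.75·552) = 0.982456

0.982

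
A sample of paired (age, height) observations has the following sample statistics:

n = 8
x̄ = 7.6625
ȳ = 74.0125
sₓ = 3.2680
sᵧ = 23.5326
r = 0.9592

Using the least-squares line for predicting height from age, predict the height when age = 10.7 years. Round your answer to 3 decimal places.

b = r · sᵧ/sₓ = 0.9592 · 23.5326/3.268 = 6.907121
a = ȳ − b·x̄ = 74.0125 − 6.907121·7.6625 = 21.086689
ŷ(10.7) = a + b·10.7 = 21.086689 + 6.907121·10.7 = 94.992879

94.993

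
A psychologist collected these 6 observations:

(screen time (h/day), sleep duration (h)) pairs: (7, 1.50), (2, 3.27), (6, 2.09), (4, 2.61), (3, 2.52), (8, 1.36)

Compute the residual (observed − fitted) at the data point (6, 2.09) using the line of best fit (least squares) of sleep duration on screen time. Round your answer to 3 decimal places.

0.161

n = 6, Σx = 30, Σy = 13.35, Σxy = 58.46, Σx² = 178
Sxx = Σx² − (Σx)²/n = 178 − 150 = 28
Sxy = Σxy − (Σx)(Σy)/n = 58.46 − 66.75 = -8.29
b = Sxy/Sxx = -8.29/28 = -0.296071
a = ȳ − b·x̄ = 2.225 − (-0.296071)·5 = 3.705357
ŷ(6) = 3.705357 + (-0.296071)·6 = 1.928929
residual = y − ŷ = 2.09 − 1.928929 = 0.161071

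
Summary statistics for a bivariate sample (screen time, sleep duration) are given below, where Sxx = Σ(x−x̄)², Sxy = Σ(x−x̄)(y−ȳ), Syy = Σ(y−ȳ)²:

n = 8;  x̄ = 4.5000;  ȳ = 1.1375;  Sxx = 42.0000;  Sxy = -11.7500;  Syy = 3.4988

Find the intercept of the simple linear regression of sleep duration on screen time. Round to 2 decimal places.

2.40

b = Sxy/Sxx = -11.75/42 = -0.279762
a = ȳ − b·x̄ = 1.1375 − (-0.279762)·4.5 = 2.396429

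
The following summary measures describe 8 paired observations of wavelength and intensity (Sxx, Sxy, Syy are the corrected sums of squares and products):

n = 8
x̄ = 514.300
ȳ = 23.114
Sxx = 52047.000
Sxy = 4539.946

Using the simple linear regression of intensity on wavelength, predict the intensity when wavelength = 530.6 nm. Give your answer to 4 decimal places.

b = Sxy/Sxx = 4539.946/52047 = 0.087228
a = ȳ − b·x̄ = 23.114 − 0.087228·514.3 = -21.747264
ŷ(530.6) = a + b·530.6 = -21.747264 + 0.087228·530.6 = 24.535813

24.5358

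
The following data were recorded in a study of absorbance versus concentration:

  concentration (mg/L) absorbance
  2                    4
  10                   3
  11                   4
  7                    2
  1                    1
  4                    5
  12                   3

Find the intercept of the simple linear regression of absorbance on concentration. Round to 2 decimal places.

n = 7, Σx = 47, Σy = 22, Σxy = 153, Σx² = 435
Sxx = Σx² − (Σx)²/n = 435 − 315.571429 = 119.428571
Sxy = Σxy − (Σx)(Σy)/n = 153 − 147.714286 = 5.285714
b = Sxy/Sxx = 5.285714/119.428571 = 0.044258
a = ȳ − b·x̄ = 3.142857 − 0.044258·6.714286 = 2.845694

2.85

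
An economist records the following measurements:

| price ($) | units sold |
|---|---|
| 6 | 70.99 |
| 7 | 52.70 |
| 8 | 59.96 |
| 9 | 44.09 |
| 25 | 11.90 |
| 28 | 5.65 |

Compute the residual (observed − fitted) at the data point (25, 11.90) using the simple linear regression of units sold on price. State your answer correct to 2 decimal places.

-0.18

n = 6, Σx = 83, Σy = 245.29, Σxy = 2127.03, Σx² = 1639
Sxx = Σx² − (Σx)²/n = 1639 − 1148.166667 = 490.833333
Sxy = Σxy − (Σx)(Σy)/n = 2127.03 − 3393.178333 = -1266.148333
b = Sxy/Sxx = -1266.148333/490.833333 = -2.579589
a = ȳ − b·x̄ = 40.881667 − (-2.579589)·13.833333 = 76.565983
ŷ(25) = 76.565983 + (-2.579589)·25 = 12.076255
residual = y − ŷ = 11.90 − 12.076255 = -0.176255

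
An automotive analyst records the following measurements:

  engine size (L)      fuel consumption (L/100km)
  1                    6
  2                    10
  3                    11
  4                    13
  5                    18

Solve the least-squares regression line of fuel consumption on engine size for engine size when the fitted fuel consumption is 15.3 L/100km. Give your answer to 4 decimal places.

4.3704

n = 5, Σx = 15, Σy = 58, Σxy = 201, Σx² = 55
Sxx = Σx² − (Σx)²/n = 55 − 45 = 10
Sxy = Σxy − (Σx)(Σy)/n = 201 − 174 = 27
b = Sxy/Sxx = 27/10 = 2.7
a = ȳ − b·x̄ = 11.6 − 2.7·3 = 3.5
Set a + b·x = 15.3: x = (15.3 − 3.5) / 2.7 = 4.370370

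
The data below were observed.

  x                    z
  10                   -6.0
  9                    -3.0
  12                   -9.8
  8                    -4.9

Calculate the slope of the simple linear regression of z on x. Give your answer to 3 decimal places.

n = 4, Σx = 39, Σy = -23.7, Σxy = -243.8, Σx² = 389
Sxx = Σx² − (Σx)²/n = 389 − 380.25 = 8.75
Sxy = Σxy − (Σx)(Σy)/n = -243.8 − (-231.075) = -12.725
b = Sxy/Sxx = -12.725/8.75 = -1.454286

-1.454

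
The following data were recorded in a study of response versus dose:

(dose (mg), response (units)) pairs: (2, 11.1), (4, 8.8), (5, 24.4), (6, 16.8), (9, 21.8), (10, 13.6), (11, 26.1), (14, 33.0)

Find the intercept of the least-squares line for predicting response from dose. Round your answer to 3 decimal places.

n = 8, Σx = 61, Σy = 155.6, Σxy = 1361.5, Σx² = 579
Sxx = Σx² − (Σx)²/n = 579 − 465.125 = 113.875
Sxy = Σxy − (Σx)(Σy)/n = 1361.5 − 1186.45 = 175.05
b = Sxy/Sxx = 175.05/113.875 = 1.537212
a = ȳ − b·x̄ = 19.45 − 1.537212·7.625 = 7.728760

7.729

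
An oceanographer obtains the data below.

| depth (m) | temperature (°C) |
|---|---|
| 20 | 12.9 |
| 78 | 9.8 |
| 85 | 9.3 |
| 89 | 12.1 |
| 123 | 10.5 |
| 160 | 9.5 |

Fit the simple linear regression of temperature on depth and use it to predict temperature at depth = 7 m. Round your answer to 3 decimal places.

n = 6, Σx = 555, Σy = 64.1, Σxy = 5701.3, Σx² = 62359
Sxx = Σx² − (Σx)²/n = 62359 − 51337.5 = 11021.5
Sxy = Σxy − (Σx)(Σy)/n = 5701.3 − 5929.25 = -227.95
b = Sxy/Sxx = -227.95/11021.5 = -0.020682
a = ȳ − b·x̄ = 10.683333 − (-0.020682)·92.5 = 12.596446
ŷ(7) = a + b·7 = 12.596446 + (-0.020682)·7 = 12.451670

12.452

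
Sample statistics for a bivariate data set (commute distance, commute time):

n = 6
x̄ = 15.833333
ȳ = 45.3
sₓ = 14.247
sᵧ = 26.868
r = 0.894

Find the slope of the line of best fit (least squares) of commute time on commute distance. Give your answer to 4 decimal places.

1.6860

b = r · sᵧ/sₓ = 0.894 · 26.868/14.247 = 1.685968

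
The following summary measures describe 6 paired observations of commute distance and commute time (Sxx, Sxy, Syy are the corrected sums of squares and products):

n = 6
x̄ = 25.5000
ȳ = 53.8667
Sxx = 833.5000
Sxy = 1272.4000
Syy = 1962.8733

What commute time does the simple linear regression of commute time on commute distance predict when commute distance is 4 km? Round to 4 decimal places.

21.0453

b = Sxy/Sxx = 1272.4/833.5 = 1.526575
a = ȳ − b·x̄ = 53.8667 − 1.526575·25.5 = 14.939046
ŷ(4) = a + b·4 = 14.939046 + 1.526575·4 = 21.045344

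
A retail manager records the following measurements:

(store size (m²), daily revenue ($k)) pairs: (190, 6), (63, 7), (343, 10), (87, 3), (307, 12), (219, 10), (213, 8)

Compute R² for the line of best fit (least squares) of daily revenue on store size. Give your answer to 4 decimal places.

n = 7, Σx = 1422, Σy = 56, Σxy = 12850, Σx² = 352866, Σy² = 502
Sxx = Σx² − (Σx)²/n = 352866 − 288869.142857 = 63996.857143
Sxy = Σxy − (Σx)(Σy)/n = 12850 − 11376 = 1474
Syy = Σy² − (Σy)²/n = 502 − 448 = 54
R² = Sxy²/(Sxx·Syy) = (1474)²/(63996.857143·54) = 0.628699

0.6287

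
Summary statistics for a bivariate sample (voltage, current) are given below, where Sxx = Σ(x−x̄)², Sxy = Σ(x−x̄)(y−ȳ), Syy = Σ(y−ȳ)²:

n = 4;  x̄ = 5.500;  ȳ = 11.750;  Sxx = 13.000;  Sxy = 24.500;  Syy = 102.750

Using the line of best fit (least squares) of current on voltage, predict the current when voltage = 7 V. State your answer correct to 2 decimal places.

14.58

b = Sxy/Sxx = 24.5/13 = 1.884615
a = ȳ − b·x̄ = 11.75 − 1.884615·5.5 = 1.384615
ŷ(7) = a + b·7 = 1.384615 + 1.884615·7 = 14.576923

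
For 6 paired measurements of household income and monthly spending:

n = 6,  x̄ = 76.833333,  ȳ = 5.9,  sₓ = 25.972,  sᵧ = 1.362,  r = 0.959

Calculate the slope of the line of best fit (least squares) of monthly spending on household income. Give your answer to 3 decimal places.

b = r · sᵧ/sₓ = 0.959 · 1.362/25.972 = 0.050291

0.050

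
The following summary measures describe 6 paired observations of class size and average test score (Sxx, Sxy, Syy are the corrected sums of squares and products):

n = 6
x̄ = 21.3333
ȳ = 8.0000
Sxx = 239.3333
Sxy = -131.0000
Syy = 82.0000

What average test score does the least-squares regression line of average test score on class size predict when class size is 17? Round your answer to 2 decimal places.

10.37

b = Sxy/Sxx = -131/239.3333 = -0.547354
a = ȳ − b·x̄ = 8 − (-0.547354)·21.3333 = 19.676864
ŷ(17) = a + b·17 = 19.676864 + (-0.547354)·17 = 10.371848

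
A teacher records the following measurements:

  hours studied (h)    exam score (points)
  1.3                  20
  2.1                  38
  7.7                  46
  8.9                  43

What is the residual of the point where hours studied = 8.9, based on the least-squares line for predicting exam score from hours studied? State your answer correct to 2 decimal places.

-3.17

n = 4, Σx = 20, Σy = 147, Σxy = 842.7, Σx² = 144.6
Sxx = Σx² − (Σx)²/n = 144.6 − 100 = 44.6
Sxy = Σxy − (Σx)(Σy)/n = 842.7 − 735 = 107.7
b = Sxy/Sxx = 107.7/44.6 = 2.414798
a = ȳ − b·x̄ = 36.75 − 2.414798·5 = 24.676009
ŷ(8.9) = 24.676009 + 2.414798·8.9 = 46.167713
residual = y − ŷ = 43 − 46.167713 = -3.167713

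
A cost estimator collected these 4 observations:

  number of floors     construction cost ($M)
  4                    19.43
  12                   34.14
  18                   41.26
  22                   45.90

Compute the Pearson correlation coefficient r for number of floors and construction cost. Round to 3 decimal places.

n = 4, Σx = 56, Σy = 140.73, Σxy = 2239.88, Σx² = 968, Σy² = 5352.2621
Sxx = Σx² − (Σx)²/n = 968 − 784 = 184
Sxy = Σxy − (Σx)(Σy)/n = 2239.88 − 1970.22 = 269.66
Syy = Σy² − (Σy)²/n = 5352.2621 − 4951.233225 = 401.028875
r = Sxy/√(Sxx·Syy) = 269.66/√(73789.313) = 269.66/271.641884 = 0.992704

0.993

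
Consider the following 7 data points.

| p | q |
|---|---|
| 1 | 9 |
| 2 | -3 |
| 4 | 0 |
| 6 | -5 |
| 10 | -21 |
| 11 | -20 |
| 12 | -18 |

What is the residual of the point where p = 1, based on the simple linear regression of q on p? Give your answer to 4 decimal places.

n = 7, Σx = 46, Σy = -58, Σxy = -673, Σx² = 422
Sxx = Σx² − (Σx)²/n = 422 − 302.285714 = 119.714286
Sxy = Σxy − (Σx)(Σy)/n = -673 − (-381.142857) = -291.857143
b = Sxy/Sxx = -291.857143/119.714286 = -2.437947
a = ȳ − b·x̄ = -8.285714 − (-2.437947)·6.571429 = 7.735084
ŷ(1) = 7.735084 + (-2.437947)·1 = 5.297136
residual = y − ŷ = 9 − 5.297136 = 3.702864

3.7029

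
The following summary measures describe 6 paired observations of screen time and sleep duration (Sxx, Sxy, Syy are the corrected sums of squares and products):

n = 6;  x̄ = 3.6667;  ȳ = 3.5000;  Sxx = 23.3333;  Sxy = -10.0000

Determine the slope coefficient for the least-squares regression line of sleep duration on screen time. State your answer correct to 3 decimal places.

b = Sxy/Sxx = -10/23.3333 = -0.428572

-0.429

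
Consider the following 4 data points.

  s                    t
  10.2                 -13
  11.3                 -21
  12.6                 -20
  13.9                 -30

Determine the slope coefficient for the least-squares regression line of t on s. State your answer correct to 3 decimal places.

n = 4, Σx = 48, Σy = -84, Σxy = -1038.9, Σx² = 583.7
Sxx = Σx² − (Σx)²/n = 583.7 − 576 = 7.7
Sxy = Σxy − (Σx)(Σy)/n = -1038.9 − (-1008) = -30.9
b = Sxy/Sxx = -30.9/7.7 = -4.012987

-4.013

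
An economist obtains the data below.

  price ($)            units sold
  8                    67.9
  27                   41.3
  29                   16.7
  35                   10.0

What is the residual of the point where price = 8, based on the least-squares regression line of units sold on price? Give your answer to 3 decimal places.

n = 4, Σx = 99, Σy = 135.9, Σxy = 2492.6, Σx² = 2859
Sxx = Σx² − (Σx)²/n = 2859 − 2450.25 = 408.75
Sxy = Σxy − (Σx)(Σy)/n = 2492.6 − 3363.525 = -870.925
b = Sxy/Sxx = -870.925/408.75 = -2.130703
a = ȳ − b·x̄ = 33.975 − (-2.130703)·24.75 = 86.709908
ŷ(8) = 86.709908 + (-2.130703)·8 = 69.664281
residual = y − ŷ = 67.9 − 69.664281 = -1.764281

-1.764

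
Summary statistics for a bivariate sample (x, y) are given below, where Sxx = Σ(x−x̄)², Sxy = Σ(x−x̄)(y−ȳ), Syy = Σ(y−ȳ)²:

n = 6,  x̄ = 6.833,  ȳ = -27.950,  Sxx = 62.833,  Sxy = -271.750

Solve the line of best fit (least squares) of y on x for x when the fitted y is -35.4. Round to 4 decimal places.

b = Sxy/Sxx = -271.75/62.833 = -4.324957
a = ȳ − b·x̄ = -27.95 − (-4.324957)·6.833 = 1.602429
Set a + b·x = -35.4: x = (-35.4 − 1.602429) / (-4.324957) = 8.555561

8.5556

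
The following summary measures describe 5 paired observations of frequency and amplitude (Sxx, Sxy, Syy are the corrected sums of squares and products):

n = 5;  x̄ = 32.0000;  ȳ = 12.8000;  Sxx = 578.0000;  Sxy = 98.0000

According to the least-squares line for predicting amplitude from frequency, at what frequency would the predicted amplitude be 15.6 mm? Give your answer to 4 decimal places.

48.5143

b = Sxy/Sxx = 98/578 = 0.169550
a = ȳ − b·x̄ = 12.8 − 0.169550·32 = 7.374394
Set a + b·x = 15.6: x = (15.6 − 7.374394) / 0.169550 = 48.514286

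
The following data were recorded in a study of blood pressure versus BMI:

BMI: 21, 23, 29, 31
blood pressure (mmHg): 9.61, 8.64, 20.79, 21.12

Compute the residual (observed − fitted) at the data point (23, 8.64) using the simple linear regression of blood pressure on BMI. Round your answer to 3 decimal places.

-2.253

n = 4, Σx = 104, Σy = 60.16, Σxy = 1658.16, Σx² = 2772
Sxx = Σx² − (Σx)²/n = 2772 − 2704 = 68
Sxy = Σxy − (Σx)(Σy)/n = 1658.16 − 1564.16 = 94
b = Sxy/Sxx = 94/68 = 1.382353
a = ȳ − b·x̄ = 15.04 − 1.382353·26 = -20.901176
ŷ(23) = -20.901176 + 1.382353·23 = 10.892941
residual = y − ŷ = 8.64 − 10.892941 = -2.252941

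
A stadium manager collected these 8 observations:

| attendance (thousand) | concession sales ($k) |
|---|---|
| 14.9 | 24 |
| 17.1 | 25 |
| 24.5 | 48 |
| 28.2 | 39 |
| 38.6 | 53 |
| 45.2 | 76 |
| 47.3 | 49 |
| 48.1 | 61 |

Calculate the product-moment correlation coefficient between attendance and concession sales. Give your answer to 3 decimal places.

0.854

n = 8, Σx = 263.9, Σy = 375, Σxy = 13793.7, Σx² = 9993.81, Σy² = 19733
Sxx = Σx² − (Σx)²/n = 9993.81 − 8705.40125 = 1288.40875
Sxy = Σxy − (Σx)(Σy)/n = 13793.7 − 12370.3125 = 1423.3875
Syy = Σy² − (Σy)²/n = 19733 − 17578.125 = 2154.875
r = Sxy/√(Sxx·Syy) = 1423.3875/√(2776359.805156) = 1423.3875/1666.241221 = 0.854251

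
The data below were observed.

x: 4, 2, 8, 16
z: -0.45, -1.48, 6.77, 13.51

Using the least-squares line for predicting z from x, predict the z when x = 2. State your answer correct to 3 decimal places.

n = 4, Σx = 30, Σy = 18.35, Σxy = 265.56, Σx² = 340
Sxx = Σx² − (Σx)²/n = 340 − 225 = 115
Sxy = Σxy − (Σx)(Σy)/n = 265.56 − 137.625 = 127.935
b = Sxy/Sxx = 127.935/115 = 1.112478
a = ȳ − b·x̄ = 4.5875 − 1.112478·7.5 = -3.756087
ŷ(2) = a + b·2 = -3.756087 + 1.112478·2 = -1.531130

-1.531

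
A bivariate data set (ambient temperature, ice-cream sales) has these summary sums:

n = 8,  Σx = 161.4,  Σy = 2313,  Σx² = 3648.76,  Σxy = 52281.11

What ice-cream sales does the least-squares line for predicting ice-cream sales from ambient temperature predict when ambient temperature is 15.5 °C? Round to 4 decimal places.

Sxx = Σx² − (Σx)²/n = 3648.76 − 3256.245 = 392.515
Sxy = Σxy − (Σx)(Σy)/n = 52281.11 − 46664.775 = 5616.335
b = Sxy/Sxx = 5616.335/392.515 = 14.308587
a = ȳ − b·x̄ = 289.125 − 14.308587·20.175 = 0.449259
ŷ(15.5) = a + b·15.5 = 0.449259 + 14.308587·15.5 = 222.232356

222.2324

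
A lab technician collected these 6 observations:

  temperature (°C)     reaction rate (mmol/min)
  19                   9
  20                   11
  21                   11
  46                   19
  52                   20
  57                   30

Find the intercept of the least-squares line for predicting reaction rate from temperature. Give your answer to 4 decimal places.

1.5115

n = 6, Σx = 215, Σy = 100, Σxy = 4246, Σx² = 9271
Sxx = Σx² − (Σx)²/n = 9271 − 7704.166667 = 1566.833333
Sxy = Σxy − (Σx)(Σy)/n = 4246 − 3583.333333 = 662.666667
b = Sxy/Sxx = 662.666667/1566.833333 = 0.422934
a = ȳ − b·x̄ = 16.666667 − 0.422934·35.833333 = 1.511541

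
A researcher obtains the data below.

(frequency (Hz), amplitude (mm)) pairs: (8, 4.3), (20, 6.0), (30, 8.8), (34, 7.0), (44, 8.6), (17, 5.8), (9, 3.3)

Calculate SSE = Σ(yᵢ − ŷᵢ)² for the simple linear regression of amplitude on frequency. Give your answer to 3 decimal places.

n = 7, Σx = 162, Σy = 43.8, Σxy = 1163.1, Σx² = 4826, Σy² = 299.42
Sxx = Σx² − (Σx)²/n = 4826 − 3749.142857 = 1076.857143
Sxy = Σxy − (Σx)(Σy)/n = 1163.1 − 1013.657143 = 149.442857
Syy = Σy² − (Σy)²/n = 299.42 − 274.062857 = 25.357143
b = Sxy/Sxx = 149.442857/1076.857143 = 0.138777
SSE = Syy − b·Sxy = 25.357143 − 0.138777·149.442857 = 4.617932

4.618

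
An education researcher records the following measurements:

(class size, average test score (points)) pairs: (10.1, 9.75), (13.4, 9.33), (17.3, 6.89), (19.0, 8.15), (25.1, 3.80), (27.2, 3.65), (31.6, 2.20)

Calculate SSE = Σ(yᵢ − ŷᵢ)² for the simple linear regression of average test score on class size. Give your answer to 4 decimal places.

2.9735

n = 7, Σx = 143.7, Σy = 43.77, Σxy = 761.724, Σx² = 3310.27, Σy² = 328.6085
Sxx = Σx² − (Σx)²/n = 3310.27 − 2949.955714 = 360.314286
Sxy = Σxy − (Σx)(Σy)/n = 761.724 − 898.535571 = -136.811571
Syy = Σy² − (Σy)²/n = 328.6085 − 273.687557 = 54.920943
b = Sxy/Sxx = -136.811571/360.314286 = -0.379701
SSE = Syy − b·Sxy = 54.920943 − (-0.379701)·(-136.811571) = 2.973499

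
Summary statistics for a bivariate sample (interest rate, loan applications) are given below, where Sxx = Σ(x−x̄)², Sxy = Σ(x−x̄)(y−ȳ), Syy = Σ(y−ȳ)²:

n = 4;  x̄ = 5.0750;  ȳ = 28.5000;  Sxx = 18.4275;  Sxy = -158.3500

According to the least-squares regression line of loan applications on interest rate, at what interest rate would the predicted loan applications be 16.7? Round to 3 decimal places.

b = Sxy/Sxx = -158.35/18.4275 = -8.593135
a = ȳ − b·x̄ = 28.5 − (-8.593135)·5.075 = 72.110161
Set a + b·x = 16.7: x = (16.7 − 72.110161) / (-8.593135) = 6.448189

6.448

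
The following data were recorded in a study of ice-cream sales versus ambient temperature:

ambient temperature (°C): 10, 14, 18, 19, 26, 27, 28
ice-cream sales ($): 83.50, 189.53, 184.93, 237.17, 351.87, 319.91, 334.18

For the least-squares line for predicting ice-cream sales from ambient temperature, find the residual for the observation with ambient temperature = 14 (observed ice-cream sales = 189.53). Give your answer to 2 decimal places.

n = 7, Σx = 142, Σy = 1701.09, Σxy = 38466.62, Σx² = 3170
Sxx = Σx² − (Σx)²/n = 3170 − 2880.571429 = 289.428571
Sxy = Σxy − (Σx)(Σy)/n = 38466.62 − 34507.825714 = 3958.794286
b = Sxy/Sxx = 3958.794286/289.428571 = 13.677966
a = ȳ − b·x̄ = 243.012857 − 13.677966·20.285714 = -34.454462
ŷ(14) = -34.454462 + 13.677966·14 = 157.037068
residual = y − ŷ = 189.53 − 157.037068 = 32.492932

32.49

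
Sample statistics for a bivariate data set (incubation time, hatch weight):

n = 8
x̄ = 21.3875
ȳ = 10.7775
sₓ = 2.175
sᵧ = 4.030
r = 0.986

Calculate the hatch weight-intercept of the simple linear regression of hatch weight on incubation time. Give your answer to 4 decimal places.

-28.2960

b = r · sᵧ/sₓ = 0.986 · 4.03/2.175 = 1.826933
a = ȳ − b·x̄ = 10.7775 − 1.826933·21.3875 = -28.296037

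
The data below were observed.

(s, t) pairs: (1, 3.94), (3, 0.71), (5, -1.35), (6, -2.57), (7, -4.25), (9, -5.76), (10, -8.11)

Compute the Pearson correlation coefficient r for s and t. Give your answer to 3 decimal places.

-0.995

n = 7, Σx = 41, Σy = -17.39, Σxy = -178.79, Σx² = 301, Σy² = 141.4673
Sxx = Σx² − (Σx)²/n = 301 − 240.142857 = 60.857143
Sxy = Σxy − (Σx)(Σy)/n = -178.79 − (-101.855714) = -76.934286
Syy = Σy² − (Σy)²/n = 141.4673 − 43.201729 = 98.265571
r = Sxy/√(Sxx·Syy) = -76.934286/√(5980.161918) = -76.934286/77.331507 = -0.994863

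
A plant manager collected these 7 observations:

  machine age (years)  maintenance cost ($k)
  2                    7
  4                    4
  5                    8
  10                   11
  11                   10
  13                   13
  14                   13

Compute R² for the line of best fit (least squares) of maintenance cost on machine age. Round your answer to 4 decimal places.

n = 7, Σx = 59, Σy = 66, Σxy = 641, Σx² = 631, Σy² = 688
Sxx = Σx² − (Σx)²/n = 631 − 497.285714 = 133.714286
Sxy = Σxy − (Σx)(Σy)/n = 641 − 556.285714 = 84.714286
Syy = Σy² − (Σy)²/n = 688 − 622.285714 = 65.714286
R² = Sxy²/(Sxx·Syy) = (84.714286)²/(133.714286·65.714286) = 0.816725

0.8167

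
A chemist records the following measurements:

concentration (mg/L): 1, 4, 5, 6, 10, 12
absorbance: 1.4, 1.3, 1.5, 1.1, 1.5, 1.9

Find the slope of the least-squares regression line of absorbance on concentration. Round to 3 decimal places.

0.042

n = 6, Σx = 38, Σy = 8.7, Σxy = 58.5, Σx² = 322
Sxx = Σx² − (Σx)²/n = 322 − 240.666667 = 81.333333
Sxy = Σxy − (Σx)(Σy)/n = 58.5 − 55.1 = 3.4
b = Sxy/Sxx = 3.4/81.333333 = 0.041803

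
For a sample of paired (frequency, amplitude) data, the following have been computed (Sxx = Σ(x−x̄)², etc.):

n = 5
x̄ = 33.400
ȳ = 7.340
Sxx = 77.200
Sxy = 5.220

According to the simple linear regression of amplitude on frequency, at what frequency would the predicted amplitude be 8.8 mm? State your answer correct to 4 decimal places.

54.9923

b = Sxy/Sxx = 5.22/77.2 = 0.067617
a = ȳ − b·x̄ = 7.34 − 0.067617·33.4 = 5.081606
Set a + b·x = 8.8: x = (8.8 − 5.081606) / 0.067617 = 54.992337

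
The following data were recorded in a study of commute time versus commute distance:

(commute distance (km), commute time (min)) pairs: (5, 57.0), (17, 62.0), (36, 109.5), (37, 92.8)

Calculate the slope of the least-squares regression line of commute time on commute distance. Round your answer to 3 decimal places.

1.499

n = 4, Σx = 95, Σy = 321.3, Σxy = 8714.6, Σx² = 2979
Sxx = Σx² − (Σx)²/n = 2979 − 2256.25 = 722.75
Sxy = Σxy − (Σx)(Σy)/n = 8714.6 − 7630.875 = 1083.725
b = Sxy/Sxx = 1083.725/722.75 = 1.499447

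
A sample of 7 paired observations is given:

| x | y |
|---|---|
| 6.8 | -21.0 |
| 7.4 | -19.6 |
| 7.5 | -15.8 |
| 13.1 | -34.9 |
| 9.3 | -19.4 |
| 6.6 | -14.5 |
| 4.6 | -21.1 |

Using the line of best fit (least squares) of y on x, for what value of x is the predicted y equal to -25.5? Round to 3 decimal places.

10.355

n = 7, Σx = 55.3, Σy = -146.3, Σxy = -1236.71, Σx² = 480.07
Sxx = Σx² − (Σx)²/n = 480.07 − 436.87 = 43.2
Sxy = Σxy − (Σx)(Σy)/n = -1236.71 − (-1155.77) = -80.94
b = Sxy/Sxx = -80.94/43.2 = -1.873611
a = ȳ − b·x̄ = -20.9 − (-1.873611)·7.9 = -6.098472
Set a + b·x = -25.5: x = (-25.5 − (-6.098472)) / (-1.873611) = 10.355152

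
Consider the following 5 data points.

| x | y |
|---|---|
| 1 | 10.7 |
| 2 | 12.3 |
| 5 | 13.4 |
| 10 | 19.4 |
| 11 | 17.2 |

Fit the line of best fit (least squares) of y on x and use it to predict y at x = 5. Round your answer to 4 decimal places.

14.0000

n = 5, Σx = 29, Σy = 73, Σxy = 485.5, Σx² = 251
Sxx = Σx² − (Σx)²/n = 251 − 168.2 = 82.8
Sxy = Σxy − (Σx)(Σy)/n = 485.5 − 423.4 = 62.1
b = Sxy/Sxx = 62.1/82.8 = 0.75
a = ȳ − b·x̄ = 14.6 − 0.75·5.8 = 10.25
ŷ(5) = a + b·5 = 10.25 + 0.75·5 = 14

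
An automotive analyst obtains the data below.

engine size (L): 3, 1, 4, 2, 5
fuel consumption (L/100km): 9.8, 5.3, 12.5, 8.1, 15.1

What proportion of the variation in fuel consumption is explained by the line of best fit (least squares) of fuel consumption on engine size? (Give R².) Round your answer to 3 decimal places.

n = 5, Σx = 15, Σy = 50.8, Σxy = 176.4, Σx² = 55, Σy² = 574
Sxx = Σx² − (Σx)²/n = 55 − 45 = 10
Sxy = Σxy − (Σx)(Σy)/n = 176.4 − 152.4 = 24
Syy = Σy² − (Σy)²/n = 574 − 516.128 = 57.872
R² = Sxy²/(Sxx·Syy) = (24)²/(10·57.872) = 0.995300

0.995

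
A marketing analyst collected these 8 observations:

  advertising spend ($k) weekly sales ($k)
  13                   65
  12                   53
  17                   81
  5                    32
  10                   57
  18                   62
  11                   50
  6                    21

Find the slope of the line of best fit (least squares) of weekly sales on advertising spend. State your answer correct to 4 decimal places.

3.5900

n = 8, Σx = 92, Σy = 421, Σxy = 5380, Σx² = 1208
Sxx = Σx² − (Σx)²/n = 1208 − 1058 = 150
Sxy = Σxy − (Σx)(Σy)/n = 5380 − 4841.5 = 538.5
b = Sxy/Sxx = 538.5/150 = 3.59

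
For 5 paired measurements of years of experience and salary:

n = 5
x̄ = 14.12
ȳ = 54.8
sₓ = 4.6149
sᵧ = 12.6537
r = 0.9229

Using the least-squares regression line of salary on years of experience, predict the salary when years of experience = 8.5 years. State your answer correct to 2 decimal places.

b = r · sᵧ/sₓ = 0.9229 · 12.6537/4.6149 = 2.530521
a = ȳ − b·x̄ = 54.8 − 2.530521·14.12 = 19.069048
ŷ(8.5) = a + b·8.5 = 19.069048 + 2.530521·8.5 = 40.578474

40.58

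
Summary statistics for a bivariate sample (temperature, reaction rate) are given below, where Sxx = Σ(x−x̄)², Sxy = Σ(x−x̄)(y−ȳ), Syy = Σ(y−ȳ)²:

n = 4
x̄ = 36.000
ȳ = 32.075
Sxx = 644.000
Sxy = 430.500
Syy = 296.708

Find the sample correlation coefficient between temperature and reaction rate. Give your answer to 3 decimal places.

0.985

r = Sxy/√(Sxx·Syy) = 430.5/√(191079.952) = 430.5/437.126929 = 0.984840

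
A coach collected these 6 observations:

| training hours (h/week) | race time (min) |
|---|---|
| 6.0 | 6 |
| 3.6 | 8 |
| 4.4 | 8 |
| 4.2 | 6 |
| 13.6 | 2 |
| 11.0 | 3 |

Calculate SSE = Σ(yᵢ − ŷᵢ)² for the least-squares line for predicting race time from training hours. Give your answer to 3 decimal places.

n = 6, Σx = 42.8, Σy = 33, Σxy = 185.4, Σx² = 391.92, Σy² = 213
Sxx = Σx² − (Σx)²/n = 391.92 − 305.306667 = 86.613333
Sxy = Σxy − (Σx)(Σy)/n = 185.4 − 235.4 = -50
Syy = Σy² − (Σy)²/n = 213 − 181.5 = 31.5
b = Sxy/Sxx = -50/86.613333 = -0.577278
SSE = Syy − b·Sxy = 31.5 − (-0.577278)·(-50) = 2.636084

2.636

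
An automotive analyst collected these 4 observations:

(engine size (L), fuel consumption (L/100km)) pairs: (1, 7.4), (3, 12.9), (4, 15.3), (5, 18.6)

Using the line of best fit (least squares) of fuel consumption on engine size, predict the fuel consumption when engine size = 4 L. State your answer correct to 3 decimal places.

n = 4, Σx = 13, Σy = 54.2, Σxy = 200.3, Σx² = 51
Sxx = Σx² − (Σx)²/n = 51 − 42.25 = 8.75
Sxy = Σxy − (Σx)(Σy)/n = 200.3 − 176.15 = 24.15
b = Sxy/Sxx = 24.15/8.75 = 2.76
a = ȳ − b·x̄ = 13.55 − 2.76·3.25 = 4.58
ŷ(4) = a + b·4 = 4.58 + 2.76·4 = 15.62

15.620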